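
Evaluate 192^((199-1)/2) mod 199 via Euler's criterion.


p = 199 is prime and the exponent is (p-1)/2 = 99, so by Euler's criterion 192^99 = (192/199) = +1 or -1 mod 199.
Compute by square-and-multiply:
  99 = 64 + 32 + 2 + 1 (binary 1100011)
  Repeated squaring mod 199: 192^1 = 192, 192^2 = 49, 192^4 = 13, 192^8 = 169, 192^16 = 104, 192^32 = 70, 192^64 = 124
  192^99 = 192^64 * 192^32 * 192^2 * 192^1 = 124 * 70 * 49 * 192 mod 199
    124 * 70 = 8680 = 123 mod 199
    123 * 49 = 6027 = 57 mod 199
    57 * 192 = 10944 = 198 mod 199
  192^99 = 198 mod 199
Result 198 = p - 1 = -1 mod 199: 192 is a quadratic non-residue mod 199. As a residue in [0, p-1] the value is 198.
192^99 mod 199 = 198

198


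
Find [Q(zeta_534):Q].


The degree equals Euler's totient phi(534).
534 = 2 * 3 * 89
phi(534) = 176

176


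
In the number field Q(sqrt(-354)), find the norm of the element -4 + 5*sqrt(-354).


N(a + b*sqrt(d)) = a^2 - d*b^2
= (-4)^2 - (-354)*(5)^2
= 16 + 8850
= 8866

8866


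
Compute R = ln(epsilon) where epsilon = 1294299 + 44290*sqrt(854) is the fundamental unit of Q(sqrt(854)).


epsilon = 1294299 + 44290*sqrt(854)
= 2.5886e+06
R = ln(2.5886e+06)
= 14.7666

14.7666


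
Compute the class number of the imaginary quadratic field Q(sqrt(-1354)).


K = Q(sqrt(-1354)). d mod 4 = 2, so D = disc(K) = 4d = -5416
h(K) equals the number of primitive reduced positive-definite forms (a, b, c) = a*x^2 + b*x*y + c*y^2 with b^2 - 4ac = D,
where reduced means |b| <= a <= c, with b >= 0 whenever |b| = a or a = c, and primitive means gcd(a, b, c) = 1.
Reduced forces 3a^2 <= |D| = 5416, so 1 <= a <= 42; b must have the parity of D, and c = (b^2 - D)/(4a) must be an integer >= a.
Enumerate a = 1..42, b in [-a, a]:
  a=1: (1, 0, 1354)  [1]
  a=2: (2, 0, 677)  [1]
  a=3..4: none
  a=5: (5, -2, 271), (5, 2, 271)  [2]
  a=6: none
  a=7: (7, -4, 194), (7, 4, 194)  [2]
  a=8..9: none
  a=10: (10, -8, 137), (10, 8, 137)  [2]
  a=11..13: none
  a=14: (14, -4, 97), (14, 4, 97)  [2]
  a=15..22: none
  a=23: (23, -14, 61), (23, 14, 61)  [2]
  a=24: none
  a=25: (25, -22, 59), (25, 22, 59)  [2]
  a=26..28: none
  a=29: (29, -6, 47), (29, 6, 47)  [2]
  a=30: none
  a=31: (31, -28, 50), (31, 28, 50)  [2]
  a=32..34: none
  a=35: (35, -32, 46), (35, -18, 41), (35, 18, 41), (35, 32, 46)  [4]
  a=36..42: none
Total reduced forms: 1 + 1 + 2 + 2 + 2 + 2 + 2 + 2 + 2 + 2 + 4 = 22
h = 22

22


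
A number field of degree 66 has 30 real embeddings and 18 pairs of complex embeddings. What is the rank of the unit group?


By Dirichlet's unit theorem:
rank = r1 + r2 - 1
= 30 + 18 - 1
= 47

47


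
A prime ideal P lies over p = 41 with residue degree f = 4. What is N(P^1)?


N(P^a) = p^(a*f)
= 41^(1*4)
= 41^4
= 2825761

2825761


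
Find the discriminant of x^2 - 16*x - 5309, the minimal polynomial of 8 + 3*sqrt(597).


The element 8 + 3*sqrt(597) has minimal polynomial:
x^2 - 16*x - 5309
Discriminant = (-16)^2 - 4*(-5309)
= 256 + 21236
= 21492

21492


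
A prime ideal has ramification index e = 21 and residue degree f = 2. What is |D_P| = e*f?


|D_P| = e * f
= 21 * 2
= 42

42


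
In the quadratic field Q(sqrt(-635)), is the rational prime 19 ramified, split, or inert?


K = Q(sqrt(-635)). Since d mod 4 = 1, disc(K) = -635.
Check p | disc: -635 mod 19 = 11.
p does not divide disc. Compute Legendre symbol (d/p):
11^((19-1)/2) mod 19 = 1
(d/p) = 1, so p splits: (p) = P*P' with e=1, f=1, g=2.
Therefore p is split.

split


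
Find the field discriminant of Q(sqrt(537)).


For K = Q(sqrt(d)) with d squarefree: disc(K) = d if d = 1 mod 4, and disc(K) = 4d if d = 2 or 3 mod 4.
Here d = 537, and d mod 4 = 1.
d = 1 mod 4 (O_K = Z[(1+sqrt(d))/2]), so disc(K) = d = 537

537


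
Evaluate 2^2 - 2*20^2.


x^2 - d*y^2
= 2^2 - 2*20^2
= 4 - 800
= -796

-796


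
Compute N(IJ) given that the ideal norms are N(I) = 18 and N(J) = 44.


N(IJ) = N(I) * N(J)
= 18 * 44
= 792

792


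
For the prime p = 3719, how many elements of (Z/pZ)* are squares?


For prime p, the number of non-zero quadratic residues is (p-1)/2.
= (3719-1)/2
= 1859

1859


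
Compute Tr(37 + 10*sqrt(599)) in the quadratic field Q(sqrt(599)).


Tr(a + b*sqrt(d)) = (a + b*sqrt(d)) + (a - b*sqrt(d)) = 2a
= 2 * (37)
= 74

74


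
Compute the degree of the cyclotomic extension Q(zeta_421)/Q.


The degree equals Euler's totient phi(421).
421 = 421
phi(421) = 420

420


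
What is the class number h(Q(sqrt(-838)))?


K = Q(sqrt(-838)). d mod 4 = 2, so D = disc(K) = 4d = -3352
h(K) equals the number of primitive reduced positive-definite forms (a, b, c) = a*x^2 + b*x*y + c*y^2 with b^2 - 4ac = D,
where reduced means |b| <= a <= c, with b >= 0 whenever |b| = a or a = c, and primitive means gcd(a, b, c) = 1.
Reduced forces 3a^2 <= |D| = 3352, so 1 <= a <= 33; b must have the parity of D, and c = (b^2 - D)/(4a) must be an integer >= a.
Enumerate a = 1..33, b in [-a, a]:
  a=1: (1, 0, 838)  [1]
  a=2: (2, 0, 419)  [1]
  a=3..6: none
  a=7: (7, -6, 121), (7, 6, 121)  [2]
  a=8..10: none
  a=11: (11, -6, 77), (11, 6, 77)  [2]
  a=12..13: none
  a=14: (14, -8, 61), (14, 8, 61)  [2]
  a=15..18: none
  a=19: (19, -12, 46), (19, 12, 46)  [2]
  a=20..21: none
  a=22: (22, -16, 41), (22, 16, 41)  [2]
  a=23: (23, -12, 38), (23, 12, 38)  [2]
  a=24..33: none
Total reduced forms: 1 + 1 + 2 + 2 + 2 + 2 + 2 + 2 = 14
h = 14

14


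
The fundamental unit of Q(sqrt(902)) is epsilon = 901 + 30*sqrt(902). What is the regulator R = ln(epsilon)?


epsilon = 901 + 30*sqrt(902)
= 1801.9994
R = ln(1801.9994)
= 7.4967

7.4967


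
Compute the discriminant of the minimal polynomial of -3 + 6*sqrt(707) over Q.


The element -3 + 6*sqrt(707) has minimal polynomial:
x^2 + 6*x - 25443
Discriminant = (6)^2 - 4*(-25443)
= 36 + 101772
= 101808

101808


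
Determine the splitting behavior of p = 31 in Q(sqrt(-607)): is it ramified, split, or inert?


K = Q(sqrt(-607)). Since d mod 4 = 1, disc(K) = -607.
Check p | disc: -607 mod 31 = 13.
p does not divide disc. Compute Legendre symbol (d/p):
13^((31-1)/2) mod 31 = -1
(d/p) = -1, so p is inert: (p) stays prime with e=1, f=2, g=1.
Therefore p is inert.

inert


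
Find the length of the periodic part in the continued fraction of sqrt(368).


Run the CF algorithm for sqrt(368).
a_0 = floor(sqrt(368)) = 19; set m_0=0, q_0=1.
Recurrence: m' = q*a - m,  q' = (d - m'^2)/q,  a' = floor((a_0 + m')/q').
  step 1: m=19, q=7, a=5
  step 2: m=16, q=16, a=2
  step 3: m=16, q=7, a=5
  step 4: m=19, q=1, a=38
a_4 = 2*a_0 = 38, so the period closes here.
sqrt(368) = [19; 5, 2, 5, 38]
Period length = 4

4


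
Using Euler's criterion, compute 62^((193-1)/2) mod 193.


p = 193 is prime and the exponent is (p-1)/2 = 96, so by Euler's criterion 62^96 = (62/193) = +1 or -1 mod 193.
Compute by square-and-multiply:
  96 = 64 + 32 (binary 1100000)
  Repeated squaring mod 193: 62^1 = 62, 62^2 = 177, 62^4 = 63, 62^8 = 109, 62^16 = 108, 62^32 = 84, 62^64 = 108
  62^96 = 62^64 * 62^32 = 108 * 84 mod 193
    108 * 84 = 9072 = 1 mod 193
  62^96 = 1 mod 193
Result 1: 62 is a quadratic residue mod 193.
62^96 mod 193 = 1

1


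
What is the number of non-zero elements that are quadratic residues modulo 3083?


For prime p, the number of non-zero quadratic residues is (p-1)/2.
= (3083-1)/2
= 1541

1541


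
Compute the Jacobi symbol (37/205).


Compute (37/205) via quadratic reciprocity:
  reciprocity: (37/205) -> +(205/37)
  reduce: (20/37)
  pull out 2: (2/37) = -1  (since 37 mod 8 = 5)
  pull out 2: (2/37) = -1  (since 37 mod 8 = 5)
  reciprocity: (5/37) -> +(37/5)
  reduce: (2/5)
  pull out 2: (2/5) = -1  (since 5 mod 8 = 5)
  (1/5) = 1
Product of signs = -1

-1


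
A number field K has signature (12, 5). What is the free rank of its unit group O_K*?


By Dirichlet's unit theorem:
rank = r1 + r2 - 1
= 12 + 5 - 1
= 16

16


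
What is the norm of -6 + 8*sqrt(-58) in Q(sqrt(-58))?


N(a + b*sqrt(d)) = a^2 - d*b^2
= (-6)^2 - (-58)*(8)^2
= 36 + 3712
= 3748

3748


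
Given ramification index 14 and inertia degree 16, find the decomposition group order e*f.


|D_P| = e * f
= 14 * 16
= 224

224


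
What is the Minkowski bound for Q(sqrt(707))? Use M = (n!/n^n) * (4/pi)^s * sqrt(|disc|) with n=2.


d = 707, d mod 4 = 3, so disc(K) = 4d = 2828; |disc(K)| = 2828
Real quadratic field, so n = 2, s = r2 = 0, r1 = 2
M = (n!/n^n) * (4/pi)^s * sqrt(|disc(K)|) = (2!/2^2) * (4/pi)^0 * sqrt(2828)
= 0.5 * 1.000000 * 53.178943
= 26.5895

26.5895


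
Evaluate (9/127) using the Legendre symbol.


p = 127 is prime, so compute (9/127) with the reciprocity algorithm (Jacobi-symbol steps: pull out 2s via (2/n), flip via reciprocity, reduce):
  reciprocity: (9/127) -> +(127/9)
  reduce: (1/9)
  (1/9) = 1
Product of signs = 1
(9/127) = 1

1


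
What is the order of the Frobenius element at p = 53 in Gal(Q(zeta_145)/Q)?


The Frobenius at p in Gal(Q(zeta_n)/Q) = (Z/nZ)* is the class of p, so its order is ord_145(53), the smallest k >= 1 with 53^k = 1 mod 145.
n = 145 = 5 * 29, phi(145) = 112; the order divides phi(n).
Divisors of 112: 1, 2, 4, 7, 8, 14, 16, 28, 56, 112
Repeated squaring mod 145: 53^1 = 53, 53^2 = 54, 53^4 = 16, 53^8 = 111, 53^16 = 141, 53^32 = 16, 53^64 = 111
Test divisors in increasing order:
  k=1: 53^1 = 53 mod 145
  k=2: 53^2 = 54 mod 145
  k=4: 53^4 = 16 mod 145
  k=7: 53^7 = 16 * 54 * 53 = 117 mod 145
  k=8: 53^8 = 111 mod 145
  k=14: 53^14 = 111 * 16 * 54 = 59 mod 145
  k=16: 53^16 = 141 mod 145
  k=28: 53^28 = 141 * 111 * 16 = 1 mod 145  <- first divisor giving 1
Order = 28

28


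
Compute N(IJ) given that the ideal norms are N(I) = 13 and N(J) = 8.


N(IJ) = N(I) * N(J)
= 13 * 8
= 104

104


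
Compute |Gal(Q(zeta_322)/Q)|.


|Gal(Q(zeta_322)/Q)| = phi(322)
= 132

132


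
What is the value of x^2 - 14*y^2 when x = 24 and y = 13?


x^2 - d*y^2
= 24^2 - 14*13^2
= 576 - 2366
= -1790

-1790


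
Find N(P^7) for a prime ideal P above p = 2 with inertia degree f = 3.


N(P^a) = p^(a*f)
= 2^(7*3)
= 2^21
= 2097152

2097152


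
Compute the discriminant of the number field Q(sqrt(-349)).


For K = Q(sqrt(d)) with d squarefree: disc(K) = d if d = 1 mod 4, and disc(K) = 4d if d = 2 or 3 mod 4.
Here d = -349, and d mod 4 = 3.
d = 3 mod 4, not 1 (O_K = Z[sqrt(d)]), so disc(K) = 4d = 4 * (-349) = -1396

-1396


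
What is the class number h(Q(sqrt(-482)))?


K = Q(sqrt(-482)). d mod 4 = 2, so D = disc(K) = 4d = -1928
h(K) equals the number of primitive reduced positive-definite forms (a, b, c) = a*x^2 + b*x*y + c*y^2 with b^2 - 4ac = D,
where reduced means |b| <= a <= c, with b >= 0 whenever |b| = a or a = c, and primitive means gcd(a, b, c) = 1.
Reduced forces 3a^2 <= |D| = 1928, so 1 <= a <= 25; b must have the parity of D, and c = (b^2 - D)/(4a) must be an integer >= a.
Enumerate a = 1..25, b in [-a, a]:
  a=1: (1, 0, 482)  [1]
  a=2: (2, 0, 241)  [1]
  a=3: (3, -2, 161), (3, 2, 161)  [2]
  a=4..5: none
  a=6: (6, -4, 81), (6, 4, 81)  [2]
  a=7: (7, -2, 69), (7, 2, 69)  [2]
  a=8: none
  a=9: (9, -4, 54), (9, 4, 54)  [2]
  a=10..12: none
  a=13: (13, -10, 39), (13, 10, 39)  [2]
  a=14: (14, -12, 37), (14, 12, 37)  [2]
  a=15..17: none
  a=18: (18, -4, 27), (18, 4, 27)  [2]
  a=19..20: none
  a=21: (21, -16, 26), (21, -2, 23), (21, 2, 23), (21, 16, 26)  [4]
  a=22..25: none
Total reduced forms: 1 + 1 + 2 + 2 + 2 + 2 + 2 + 2 + 2 + 4 = 20
h = 20

20


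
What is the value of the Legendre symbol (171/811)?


p = 811 is prime, so compute (171/811) with the reciprocity algorithm (Jacobi-symbol steps: pull out 2s via (2/n), flip via reciprocity, reduce):
  reciprocity: (171/811) -> -(811/171)
  reduce: (127/171)
  reciprocity: (127/171) -> -(171/127)
  reduce: (44/127)
  pull out 2: (2/127) = +1  (since 127 mod 8 = 7)
  pull out 2: (2/127) = +1  (since 127 mod 8 = 7)
  reciprocity: (11/127) -> -(127/11)
  reduce: (6/11)
  pull out 2: (2/11) = -1  (since 11 mod 8 = 3)
  reciprocity: (3/11) -> -(11/3)
  reduce: (2/3)
  pull out 2: (2/3) = -1  (since 3 mod 8 = 3)
  (1/3) = 1
Product of signs = 1
(171/811) = 1

1


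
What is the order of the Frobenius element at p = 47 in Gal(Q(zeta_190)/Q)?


The Frobenius at p in Gal(Q(zeta_n)/Q) = (Z/nZ)* is the class of p, so its order is ord_190(47), the smallest k >= 1 with 47^k = 1 mod 190.
n = 190 = 2 * 5 * 19, phi(190) = 72; the order divides phi(n).
Divisors of 72: 1, 2, 3, 4, 6, 8, 9, 12, 18, 24, 36, 72
Repeated squaring mod 190: 47^1 = 47, 47^2 = 119, 47^4 = 101, 47^8 = 131, 47^16 = 61, 47^32 = 111, 47^64 = 161
Test divisors in increasing order:
  k=1: 47^1 = 47 mod 190
  k=2: 47^2 = 119 mod 190
  k=3: 47^3 = 119 * 47 = 83 mod 190
  k=4: 47^4 = 101 mod 190
  k=6: 47^6 = 101 * 119 = 49 mod 190
  k=8: 47^8 = 131 mod 190
  k=9: 47^9 = 131 * 47 = 77 mod 190
  k=12: 47^12 = 131 * 101 = 121 mod 190
  k=18: 47^18 = 61 * 119 = 39 mod 190
  k=24: 47^24 = 61 * 131 = 11 mod 190
  k=36: 47^36 = 111 * 101 = 1 mod 190  <- first divisor giving 1
Order = 36

36


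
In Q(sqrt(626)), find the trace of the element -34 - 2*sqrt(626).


Tr(a + b*sqrt(d)) = (a + b*sqrt(d)) + (a - b*sqrt(d)) = 2a
= 2 * (-34)
= -68

-68


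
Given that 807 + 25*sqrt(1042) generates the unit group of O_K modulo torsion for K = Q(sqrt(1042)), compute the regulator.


epsilon = 807 + 25*sqrt(1042)
= 1614.0006
R = ln(1614.0006)
= 7.3865

7.3865


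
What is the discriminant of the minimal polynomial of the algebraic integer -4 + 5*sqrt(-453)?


The element -4 + 5*sqrt(-453) has minimal polynomial:
x^2 + 8*x + 11341
Discriminant = (8)^2 - 4*(11341)
= 64 - 45364
= -45300

-45300


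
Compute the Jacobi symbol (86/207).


Compute (86/207) via quadratic reciprocity:
  pull out 2: (2/207) = +1  (since 207 mod 8 = 7)
  reciprocity: (43/207) -> -(207/43)
  reduce: (35/43)
  reciprocity: (35/43) -> -(43/35)
  reduce: (8/35)
  pull out 2: (2/35) = -1  (since 35 mod 8 = 3)
  pull out 2: (2/35) = -1  (since 35 mod 8 = 3)
  pull out 2: (2/35) = -1  (since 35 mod 8 = 3)
  (1/35) = 1
Product of signs = -1

-1


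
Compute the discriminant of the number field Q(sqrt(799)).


For K = Q(sqrt(d)) with d squarefree: disc(K) = d if d = 1 mod 4, and disc(K) = 4d if d = 2 or 3 mod 4.
Here d = 799, and d mod 4 = 3.
d = 3 mod 4, not 1 (O_K = Z[sqrt(d)]), so disc(K) = 4d = 4 * (799) = 3196

3196


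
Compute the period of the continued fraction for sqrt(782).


Run the CF algorithm for sqrt(782).
a_0 = floor(sqrt(782)) = 27; set m_0=0, q_0=1.
Recurrence: m' = q*a - m,  q' = (d - m'^2)/q,  a' = floor((a_0 + m')/q').
  step 1: m=27, q=53, a=1
  step 2: m=26, q=2, a=26
  step 3: m=26, q=53, a=1
  step 4: m=27, q=1, a=54
a_4 = 2*a_0 = 54, so the period closes here.
sqrt(782) = [27; 1, 26, 1, 54]
Period length = 4

4


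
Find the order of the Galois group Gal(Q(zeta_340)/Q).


|Gal(Q(zeta_340)/Q)| = phi(340)
= 128

128


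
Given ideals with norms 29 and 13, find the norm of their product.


N(IJ) = N(I) * N(J)
= 29 * 13
= 377

377


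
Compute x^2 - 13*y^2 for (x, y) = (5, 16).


x^2 - d*y^2
= 5^2 - 13*16^2
= 25 - 3328
= -3303

-3303


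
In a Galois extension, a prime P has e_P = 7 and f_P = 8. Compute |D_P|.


|D_P| = e * f
= 7 * 8
= 56

56


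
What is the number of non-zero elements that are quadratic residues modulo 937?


For prime p, the number of non-zero quadratic residues is (p-1)/2.
= (937-1)/2
= 468

468


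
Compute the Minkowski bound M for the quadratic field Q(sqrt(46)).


d = 46, d mod 4 = 2, so disc(K) = 4d = 184; |disc(K)| = 184
Real quadratic field, so n = 2, s = r2 = 0, r1 = 2
M = (n!/n^n) * (4/pi)^s * sqrt(|disc(K)|) = (2!/2^2) * (4/pi)^0 * sqrt(184)
= 0.5 * 1.000000 * 13.564660
= 6.7823

6.7823


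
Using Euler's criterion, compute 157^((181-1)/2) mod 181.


p = 181 is prime and the exponent is (p-1)/2 = 90, so by Euler's criterion 157^90 = (157/181) = +1 or -1 mod 181.
Compute by square-and-multiply:
  90 = 64 + 16 + 8 + 2 (binary 1011010)
  Repeated squaring mod 181: 157^1 = 157, 157^2 = 33, 157^4 = 3, 157^8 = 9, 157^16 = 81, 157^32 = 45, 157^64 = 34
  157^90 = 157^64 * 157^16 * 157^8 * 157^2 = 34 * 81 * 9 * 33 mod 181
    34 * 81 = 2754 = 39 mod 181
    39 * 9 = 351 = 170 mod 181
    170 * 33 = 5610 = 180 mod 181
  157^90 = 180 mod 181
Result 180 = p - 1 = -1 mod 181: 157 is a quadratic non-residue mod 181. As a residue in [0, p-1] the value is 180.
157^90 mod 181 = 180

180


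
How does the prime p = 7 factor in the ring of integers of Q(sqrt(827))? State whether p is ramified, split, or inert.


K = Q(sqrt(827)). Since d mod 4 = 3, disc(K) = 3308.
Check p | disc: 3308 mod 7 = 4.
p does not divide disc. Compute Legendre symbol (d/p):
1^((7-1)/2) mod 7 = 1
(d/p) = 1, so p splits: (p) = P*P' with e=1, f=1, g=2.
Therefore p is split.

split


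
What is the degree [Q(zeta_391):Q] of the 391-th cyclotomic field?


The degree equals Euler's totient phi(391).
391 = 17 * 23
phi(391) = 352

352


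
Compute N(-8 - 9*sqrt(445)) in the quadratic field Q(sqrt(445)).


N(a + b*sqrt(d)) = a^2 - d*b^2
= (-8)^2 - (445)*(-9)^2
= 64 - 36045
= -35981

-35981


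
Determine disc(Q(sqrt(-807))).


For K = Q(sqrt(d)) with d squarefree: disc(K) = d if d = 1 mod 4, and disc(K) = 4d if d = 2 or 3 mod 4.
Here d = -807, and d mod 4 = 1.
d = 1 mod 4 (O_K = Z[(1+sqrt(d))/2]), so disc(K) = d = -807

-807


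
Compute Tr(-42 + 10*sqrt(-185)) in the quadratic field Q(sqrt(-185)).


Tr(a + b*sqrt(d)) = (a + b*sqrt(d)) + (a - b*sqrt(d)) = 2a
= 2 * (-42)
= -84

-84


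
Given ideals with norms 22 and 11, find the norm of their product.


N(IJ) = N(I) * N(J)
= 22 * 11
= 242

242


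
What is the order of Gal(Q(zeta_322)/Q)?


|Gal(Q(zeta_322)/Q)| = phi(322)
= 132

132


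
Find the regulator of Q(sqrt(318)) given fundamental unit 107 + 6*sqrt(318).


epsilon = 107 + 6*sqrt(318)
= 213.9953
R = ln(213.9953)
= 5.3660

5.3660


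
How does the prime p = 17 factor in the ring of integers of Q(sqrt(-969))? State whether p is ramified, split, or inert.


K = Q(sqrt(-969)). Since d mod 4 = 3, disc(K) = -3876.
Check p | disc: -3876 mod 17 = 0.
p divides disc, so p ramifies: (p) = P^2 with e=2, f=1, g=1.
Therefore p is ramified.

ramified


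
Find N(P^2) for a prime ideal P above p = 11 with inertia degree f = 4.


N(P^a) = p^(a*f)
= 11^(2*4)
= 11^8
= 214358881

214358881


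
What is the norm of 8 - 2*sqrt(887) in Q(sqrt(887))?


N(a + b*sqrt(d)) = a^2 - d*b^2
= (8)^2 - (887)*(-2)^2
= 64 - 3548
= -3484

-3484


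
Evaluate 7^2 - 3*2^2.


x^2 - d*y^2
= 7^2 - 3*2^2
= 49 - 12
= 37

37


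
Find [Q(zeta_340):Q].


The degree equals Euler's totient phi(340).
340 = 2^2 * 5 * 17
phi(340) = 128

128


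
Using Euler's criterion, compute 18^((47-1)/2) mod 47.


p = 47 is prime and the exponent is (p-1)/2 = 23, so by Euler's criterion 18^23 = (18/47) = +1 or -1 mod 47.
Compute by square-and-multiply:
  23 = 16 + 4 + 2 + 1 (binary 10111)
  Repeated squaring mod 47: 18^1 = 18, 18^2 = 42, 18^4 = 25, 18^8 = 14, 18^16 = 8
  18^23 = 18^16 * 18^4 * 18^2 * 18^1 = 8 * 25 * 42 * 18 mod 47
    8 * 25 = 200 = 12 mod 47
    12 * 42 = 504 = 34 mod 47
    34 * 18 = 612 = 1 mod 47
  18^23 = 1 mod 47
Result 1: 18 is a quadratic residue mod 47.
18^23 mod 47 = 1

1


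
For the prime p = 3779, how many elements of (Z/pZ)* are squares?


For prime p, the number of non-zero quadratic residues is (p-1)/2.
= (3779-1)/2
= 1889

1889


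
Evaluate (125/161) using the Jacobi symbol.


Compute (125/161) via quadratic reciprocity:
  reciprocity: (125/161) -> +(161/125)
  reduce: (36/125)
  pull out 2: (2/125) = -1  (since 125 mod 8 = 5)
  pull out 2: (2/125) = -1  (since 125 mod 8 = 5)
  reciprocity: (9/125) -> +(125/9)
  reduce: (8/9)
  pull out 2: (2/9) = +1  (since 9 mod 8 = 1)
  pull out 2: (2/9) = +1  (since 9 mod 8 = 1)
  pull out 2: (2/9) = +1  (since 9 mod 8 = 1)
  (1/9) = 1
Product of signs = 1

1


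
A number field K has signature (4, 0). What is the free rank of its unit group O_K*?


By Dirichlet's unit theorem:
rank = r1 + r2 - 1
= 4 + 0 - 1
= 3

3


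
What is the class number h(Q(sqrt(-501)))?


K = Q(sqrt(-501)). d mod 4 = 3, so D = disc(K) = 4d = -2004
h(K) equals the number of primitive reduced positive-definite forms (a, b, c) = a*x^2 + b*x*y + c*y^2 with b^2 - 4ac = D,
where reduced means |b| <= a <= c, with b >= 0 whenever |b| = a or a = c, and primitive means gcd(a, b, c) = 1.
Reduced forces 3a^2 <= |D| = 2004, so 1 <= a <= 25; b must have the parity of D, and c = (b^2 - D)/(4a) must be an integer >= a.
Enumerate a = 1..25, b in [-a, a]:
  a=1: (1, 0, 501)  [1]
  a=2: (2, 2, 251)  [1]
  a=3: (3, 0, 167)  [1]
  a=4: none
  a=5: (5, -4, 101), (5, 4, 101)  [2]
  a=6: (6, 6, 85)  [1]
  a=7..9: none
  a=10: (10, -6, 51), (10, 6, 51)  [2]
  a=11: (11, -8, 47), (11, 8, 47)  [2]
  a=12..14: none
  a=15: (15, -6, 34), (15, 6, 34)  [2]
  a=16: none
  a=17: (17, -6, 30), (17, 6, 30)  [2]
  a=18..21: none
  a=22: (22, -14, 25), (22, 14, 25)  [2]
  a=23..25: none
Total reduced forms: 1 + 1 + 1 + 2 + 1 + 2 + 2 + 2 + 2 + 2 = 16
h = 16

16


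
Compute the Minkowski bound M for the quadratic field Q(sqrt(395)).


d = 395, d mod 4 = 3, so disc(K) = 4d = 1580; |disc(K)| = 1580
Real quadratic field, so n = 2, s = r2 = 0, r1 = 2
M = (n!/n^n) * (4/pi)^s * sqrt(|disc(K)|) = (2!/2^2) * (4/pi)^0 * sqrt(1580)
= 0.5 * 1.000000 * 39.749214
= 19.8746

19.8746


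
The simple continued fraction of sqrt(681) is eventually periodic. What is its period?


Run the CF algorithm for sqrt(681).
a_0 = floor(sqrt(681)) = 26; set m_0=0, q_0=1.
Recurrence: m' = q*a - m,  q' = (d - m'^2)/q,  a' = floor((a_0 + m')/q').
  step 1: m=26, q=5, a=10
  step 2: m=24, q=21, a=2
  step 3: m=18, q=17, a=2
  step 4: m=16, q=25, a=1
  step 5: m=9, q=24, a=1
  step 6: m=15, q=19, a=2
  step 7: m=23, q=8, a=6
  step 8: m=25, q=7, a=7
  step 9: m=24, q=15, a=3
  step 10: m=21, q=16, a=2
  step 11: m=11, q=35, a=1
  step 12: m=24, q=3, a=16
  step 13: m=24, q=35, a=1
  step 14: m=11, q=16, a=2
  step 15: m=21, q=15, a=3
  step 16: m=24, q=7, a=7
  step 17: m=25, q=8, a=6
  step 18: m=23, q=19, a=2
  step 19: m=15, q=24, a=1
  step 20: m=9, q=25, a=1
  step 21: m=16, q=17, a=2
  step 22: m=18, q=21, a=2
  step 23: m=24, q=5, a=10
  step 24: m=26, q=1, a=52
a_24 = 2*a_0 = 52, so the period closes here.
sqrt(681) = [26; 10, 2, 2, 1, 1, 2, 6, 7, 3, 2, 1, 16, 1, 2, 3, 7, 6, 2, 1, 1, 2, 2, 10, 52]
Period length = 24

24


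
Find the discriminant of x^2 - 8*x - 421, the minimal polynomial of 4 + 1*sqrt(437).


The element 4 + 1*sqrt(437) has minimal polynomial:
x^2 - 8*x - 421
Discriminant = (-8)^2 - 4*(-421)
= 64 + 1684
= 1748

1748


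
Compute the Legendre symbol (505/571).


p = 571 is prime, so compute (505/571) with the reciprocity algorithm (Jacobi-symbol steps: pull out 2s via (2/n), flip via reciprocity, reduce):
  reciprocity: (505/571) -> +(571/505)
  reduce: (66/505)
  pull out 2: (2/505) = +1  (since 505 mod 8 = 1)
  reciprocity: (33/505) -> +(505/33)
  reduce: (10/33)
  pull out 2: (2/33) = +1  (since 33 mod 8 = 1)
  reciprocity: (5/33) -> +(33/5)
  reduce: (3/5)
  reciprocity: (3/5) -> +(5/3)
  reduce: (2/3)
  pull out 2: (2/3) = -1  (since 3 mod 8 = 3)
  (1/3) = 1
Product of signs = -1
(505/571) = -1

-1


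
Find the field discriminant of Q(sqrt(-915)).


For K = Q(sqrt(d)) with d squarefree: disc(K) = d if d = 1 mod 4, and disc(K) = 4d if d = 2 or 3 mod 4.
Here d = -915, and d mod 4 = 1.
d = 1 mod 4 (O_K = Z[(1+sqrt(d))/2]), so disc(K) = d = -915

-915


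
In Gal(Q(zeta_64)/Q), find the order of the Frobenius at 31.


The Frobenius at p in Gal(Q(zeta_n)/Q) = (Z/nZ)* is the class of p, so its order is ord_64(31), the smallest k >= 1 with 31^k = 1 mod 64.
n = 64 = 2^6, phi(64) = 32; the order divides phi(n).
Divisors of 32: 1, 2, 4, 8, 16, 32
Repeated squaring mod 64: 31^1 = 31, 31^2 = 1, 31^4 = 1, 31^8 = 1, 31^16 = 1, 31^32 = 1
Test divisors in increasing order:
  k=1: 31^1 = 31 mod 64
  k=2: 31^2 = 1 mod 64  <- first divisor giving 1
Order = 2

2


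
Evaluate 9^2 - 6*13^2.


x^2 - d*y^2
= 9^2 - 6*13^2
= 81 - 1014
= -933

-933


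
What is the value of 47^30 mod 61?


p = 61 is prime and the exponent is (p-1)/2 = 30, so by Euler's criterion 47^30 = (47/61) = +1 or -1 mod 61.
Compute by square-and-multiply:
  30 = 16 + 8 + 4 + 2 (binary 11110)
  Repeated squaring mod 61: 47^1 = 47, 47^2 = 13, 47^4 = 47, 47^8 = 13, 47^16 = 47
  47^30 = 47^16 * 47^8 * 47^4 * 47^2 = 47 * 13 * 47 * 13 mod 61
    47 * 13 = 611 = 1 mod 61
    1 * 47 = 47 = 47 mod 61
    47 * 13 = 611 = 1 mod 61
  47^30 = 1 mod 61
Result 1: 47 is a quadratic residue mod 61.
47^30 mod 61 = 1

1


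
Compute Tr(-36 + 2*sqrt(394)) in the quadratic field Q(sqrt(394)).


Tr(a + b*sqrt(d)) = (a + b*sqrt(d)) + (a - b*sqrt(d)) = 2a
= 2 * (-36)
= -72

-72


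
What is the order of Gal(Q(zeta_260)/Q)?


|Gal(Q(zeta_260)/Q)| = phi(260)
= 96

96


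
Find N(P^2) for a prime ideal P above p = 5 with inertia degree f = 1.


N(P^a) = p^(a*f)
= 5^(2*1)
= 5^2
= 25

25


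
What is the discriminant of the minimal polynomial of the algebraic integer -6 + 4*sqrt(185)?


The element -6 + 4*sqrt(185) has minimal polynomial:
x^2 + 12*x - 2924
Discriminant = (12)^2 - 4*(-2924)
= 144 + 11696
= 11840

11840


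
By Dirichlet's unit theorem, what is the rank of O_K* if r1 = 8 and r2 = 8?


By Dirichlet's unit theorem:
rank = r1 + r2 - 1
= 8 + 8 - 1
= 15

15


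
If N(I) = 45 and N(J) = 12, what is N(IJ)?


N(IJ) = N(I) * N(J)
= 45 * 12
= 540

540


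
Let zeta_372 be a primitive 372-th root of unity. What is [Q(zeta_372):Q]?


The degree equals Euler's totient phi(372).
372 = 2^2 * 3 * 31
phi(372) = 120

120


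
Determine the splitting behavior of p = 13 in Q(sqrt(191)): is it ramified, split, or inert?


K = Q(sqrt(191)). Since d mod 4 = 3, disc(K) = 764.
Check p | disc: 764 mod 13 = 10.
p does not divide disc. Compute Legendre symbol (d/p):
9^((13-1)/2) mod 13 = 1
(d/p) = 1, so p splits: (p) = P*P' with e=1, f=1, g=2.
Therefore p is split.

split


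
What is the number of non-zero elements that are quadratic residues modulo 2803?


For prime p, the number of non-zero quadratic residues is (p-1)/2.
= (2803-1)/2
= 1401

1401


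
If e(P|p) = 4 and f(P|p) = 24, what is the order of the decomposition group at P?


|D_P| = e * f
= 4 * 24
= 96

96


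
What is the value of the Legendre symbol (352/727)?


p = 727 is prime, so compute (352/727) with the reciprocity algorithm (Jacobi-symbol steps: pull out 2s via (2/n), flip via reciprocity, reduce):
  pull out 2: (2/727) = +1  (since 727 mod 8 = 7)
  pull out 2: (2/727) = +1  (since 727 mod 8 = 7)
  pull out 2: (2/727) = +1  (since 727 mod 8 = 7)
  pull out 2: (2/727) = +1  (since 727 mod 8 = 7)
  pull out 2: (2/727) = +1  (since 727 mod 8 = 7)
  reciprocity: (11/727) -> -(727/11)
  reduce: (1/11)
  (1/11) = 1
Product of signs = -1
(352/727) = -1

-1


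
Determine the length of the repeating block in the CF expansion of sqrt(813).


Run the CF algorithm for sqrt(813).
a_0 = floor(sqrt(813)) = 28; set m_0=0, q_0=1.
Recurrence: m' = q*a - m,  q' = (d - m'^2)/q,  a' = floor((a_0 + m')/q').
  step 1: m=28, q=29, a=1
  step 2: m=1, q=28, a=1
  step 3: m=27, q=3, a=18
  step 4: m=27, q=28, a=1
  step 5: m=1, q=29, a=1
  step 6: m=28, q=1, a=56
a_6 = 2*a_0 = 56, so the period closes here.
sqrt(813) = [28; 1, 1, 18, 1, 1, 56]
Period length = 6

6


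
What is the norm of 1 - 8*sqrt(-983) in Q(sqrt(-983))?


N(a + b*sqrt(d)) = a^2 - d*b^2
= (1)^2 - (-983)*(-8)^2
= 1 + 62912
= 62913

62913


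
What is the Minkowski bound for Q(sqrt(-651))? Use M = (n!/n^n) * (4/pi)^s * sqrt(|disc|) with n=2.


d = -651, d mod 4 = 1, so disc(K) = d = -651; |disc(K)| = 651
Imaginary quadratic field, so n = 2, s = r2 = 1, r1 = 0
M = (n!/n^n) * (4/pi)^s * sqrt(|disc(K)|) = (2!/2^2) * (4/pi)^1 * sqrt(651)
= 0.5 * 1.273240 * 25.514702
= 16.2432

16.2432


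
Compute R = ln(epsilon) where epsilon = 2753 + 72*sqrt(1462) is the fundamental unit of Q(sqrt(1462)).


epsilon = 2753 + 72*sqrt(1462)
= 5505.9998
R = ln(5505.9998)
= 8.6136

8.6136


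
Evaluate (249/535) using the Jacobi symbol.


Compute (249/535) via quadratic reciprocity:
  reciprocity: (249/535) -> +(535/249)
  reduce: (37/249)
  reciprocity: (37/249) -> +(249/37)
  reduce: (27/37)
  reciprocity: (27/37) -> +(37/27)
  reduce: (10/27)
  pull out 2: (2/27) = -1  (since 27 mod 8 = 3)
  reciprocity: (5/27) -> +(27/5)
  reduce: (2/5)
  pull out 2: (2/5) = -1  (since 5 mod 8 = 5)
  (1/5) = 1
Product of signs = 1

1


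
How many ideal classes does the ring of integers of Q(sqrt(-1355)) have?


K = Q(sqrt(-1355)). d mod 4 = 1, so D = disc(K) = d = -1355
h(K) equals the number of primitive reduced positive-definite forms (a, b, c) = a*x^2 + b*x*y + c*y^2 with b^2 - 4ac = D,
where reduced means |b| <= a <= c, with b >= 0 whenever |b| = a or a = c, and primitive means gcd(a, b, c) = 1.
Reduced forces 3a^2 <= |D| = 1355, so 1 <= a <= 21; b must have the parity of D, and c = (b^2 - D)/(4a) must be an integer >= a.
Enumerate a = 1..21, b in [-a, a]:
  a=1: (1, 1, 339)  [1]
  a=2: none
  a=3: (3, -1, 113), (3, 1, 113)  [2]
  a=4: none
  a=5: (5, 5, 69)  [1]
  a=6..8: none
  a=9: (9, -7, 39), (9, 7, 39)  [2]
  a=10: none
  a=11: (11, -3, 31), (11, 3, 31)  [2]
  a=12: none
  a=13: (13, -7, 27), (13, 7, 27)  [2]
  a=14: none
  a=15: (15, -5, 23), (15, 5, 23)  [2]
  a=16..21: none
Total reduced forms: 1 + 2 + 1 + 2 + 2 + 2 + 2 = 12
h = 12

12


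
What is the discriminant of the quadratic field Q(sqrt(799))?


For K = Q(sqrt(d)) with d squarefree: disc(K) = d if d = 1 mod 4, and disc(K) = 4d if d = 2 or 3 mod 4.
Here d = 799, and d mod 4 = 3.
d = 3 mod 4, not 1 (O_K = Z[sqrt(d)]), so disc(K) = 4d = 4 * (799) = 3196

3196


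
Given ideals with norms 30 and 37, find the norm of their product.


N(IJ) = N(I) * N(J)
= 30 * 37
= 1110

1110


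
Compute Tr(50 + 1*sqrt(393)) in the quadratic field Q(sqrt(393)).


Tr(a + b*sqrt(d)) = (a + b*sqrt(d)) + (a - b*sqrt(d)) = 2a
= 2 * (50)
= 100

100


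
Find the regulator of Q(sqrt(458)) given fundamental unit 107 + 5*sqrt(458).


epsilon = 107 + 5*sqrt(458)
= 214.0047
R = ln(214.0047)
= 5.3660

5.3660


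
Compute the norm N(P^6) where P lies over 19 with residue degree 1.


N(P^a) = p^(a*f)
= 19^(6*1)
= 19^6
= 47045881

47045881


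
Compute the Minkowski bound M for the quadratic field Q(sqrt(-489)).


d = -489, d mod 4 = 3, so disc(K) = 4d = -1956; |disc(K)| = 1956
Imaginary quadratic field, so n = 2, s = r2 = 1, r1 = 0
M = (n!/n^n) * (4/pi)^s * sqrt(|disc(K)|) = (2!/2^2) * (4/pi)^1 * sqrt(1956)
= 0.5 * 1.273240 * 44.226689
= 28.1556

28.1556


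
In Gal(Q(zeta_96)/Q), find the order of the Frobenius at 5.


The Frobenius at p in Gal(Q(zeta_n)/Q) = (Z/nZ)* is the class of p, so its order is ord_96(5), the smallest k >= 1 with 5^k = 1 mod 96.
n = 96 = 2^5 * 3, phi(96) = 32; the order divides phi(n).
Divisors of 32: 1, 2, 4, 8, 16, 32
Repeated squaring mod 96: 5^1 = 5, 5^2 = 25, 5^4 = 49, 5^8 = 1, 5^16 = 1, 5^32 = 1
Test divisors in increasing order:
  k=1: 5^1 = 5 mod 96
  k=2: 5^2 = 25 mod 96
  k=4: 5^4 = 49 mod 96
  k=8: 5^8 = 1 mod 96  <- first divisor giving 1
Order = 8

8


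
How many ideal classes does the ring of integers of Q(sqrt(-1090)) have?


K = Q(sqrt(-1090)). d mod 4 = 2, so D = disc(K) = 4d = -4360
h(K) equals the number of primitive reduced positive-definite forms (a, b, c) = a*x^2 + b*x*y + c*y^2 with b^2 - 4ac = D,
where reduced means |b| <= a <= c, with b >= 0 whenever |b| = a or a = c, and primitive means gcd(a, b, c) = 1.
Reduced forces 3a^2 <= |D| = 4360, so 1 <= a <= 38; b must have the parity of D, and c = (b^2 - D)/(4a) must be an integer >= a.
Enumerate a = 1..38, b in [-a, a]:
  a=1: (1, 0, 1090)  [1]
  a=2: (2, 0, 545)  [1]
  a=3..4: none
  a=5: (5, 0, 218)  [1]
  a=6: none
  a=7: (7, -6, 157), (7, 6, 157)  [2]
  a=8..9: none
  a=10: (10, 0, 109)  [1]
  a=11..13: none
  a=14: (14, -8, 79), (14, 8, 79)  [2]
  a=15..16: none
  a=17: (17, -14, 67), (17, 14, 67)  [2]
  a=18..33: none
  a=34: (34, -20, 35), (34, 20, 35)  [2]
  a=35..38: none
Total reduced forms: 1 + 1 + 1 + 2 + 1 + 2 + 2 + 2 = 12
h = 12

12


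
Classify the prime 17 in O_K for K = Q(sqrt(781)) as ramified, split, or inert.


K = Q(sqrt(781)). Since d mod 4 = 1, disc(K) = 781.
Check p | disc: 781 mod 17 = 16.
p does not divide disc. Compute Legendre symbol (d/p):
16^((17-1)/2) mod 17 = 1
(d/p) = 1, so p splits: (p) = P*P' with e=1, f=1, g=2.
Therefore p is split.

split


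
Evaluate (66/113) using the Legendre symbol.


p = 113 is prime, so compute (66/113) with the reciprocity algorithm (Jacobi-symbol steps: pull out 2s via (2/n), flip via reciprocity, reduce):
  pull out 2: (2/113) = +1  (since 113 mod 8 = 1)
  reciprocity: (33/113) -> +(113/33)
  reduce: (14/33)
  pull out 2: (2/33) = +1  (since 33 mod 8 = 1)
  reciprocity: (7/33) -> +(33/7)
  reduce: (5/7)
  reciprocity: (5/7) -> +(7/5)
  reduce: (2/5)
  pull out 2: (2/5) = -1  (since 5 mod 8 = 5)
  (1/5) = 1
Product of signs = -1
(66/113) = -1

-1


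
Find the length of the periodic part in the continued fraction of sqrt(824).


Run the CF algorithm for sqrt(824).
a_0 = floor(sqrt(824)) = 28; set m_0=0, q_0=1.
Recurrence: m' = q*a - m,  q' = (d - m'^2)/q,  a' = floor((a_0 + m')/q').
  step 1: m=28, q=40, a=1
  step 2: m=12, q=17, a=2
  step 3: m=22, q=20, a=2
  step 4: m=18, q=25, a=1
  step 5: m=7, q=31, a=1
  step 6: m=24, q=8, a=6
  step 7: m=24, q=31, a=1
  step 8: m=7, q=25, a=1
  step 9: m=18, q=20, a=2
  step 10: m=22, q=17, a=2
  step 11: m=12, q=40, a=1
  step 12: m=28, q=1, a=56
a_12 = 2*a_0 = 56, so the period closes here.
sqrt(824) = [28; 1, 2, 2, 1, 1, 6, 1, 1, 2, 2, 1, 56]
Period length = 12

12


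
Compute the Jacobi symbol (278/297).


Compute (278/297) via quadratic reciprocity:
  pull out 2: (2/297) = +1  (since 297 mod 8 = 1)
  reciprocity: (139/297) -> +(297/139)
  reduce: (19/139)
  reciprocity: (19/139) -> -(139/19)
  reduce: (6/19)
  pull out 2: (2/19) = -1  (since 19 mod 8 = 3)
  reciprocity: (3/19) -> -(19/3)
  reduce: (1/3)
  (1/3) = 1
Product of signs = -1

-1


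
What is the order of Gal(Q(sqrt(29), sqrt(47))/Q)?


The 2 square roots of distinct primes are multiplicatively independent over Q,
so [K:Q] = 2^2 and Gal(K/Q) is isomorphic to (Z/2Z)^2.
|Gal| = 2^2 = 4

4


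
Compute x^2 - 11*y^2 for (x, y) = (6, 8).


x^2 - d*y^2
= 6^2 - 11*8^2
= 36 - 704
= -668

-668


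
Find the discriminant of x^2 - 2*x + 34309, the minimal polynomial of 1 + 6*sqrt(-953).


The element 1 + 6*sqrt(-953) has minimal polynomial:
x^2 - 2*x + 34309
Discriminant = (-2)^2 - 4*(34309)
= 4 - 137236
= -137232

-137232


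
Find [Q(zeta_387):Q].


The degree equals Euler's totient phi(387).
387 = 3^2 * 43
phi(387) = 252

252


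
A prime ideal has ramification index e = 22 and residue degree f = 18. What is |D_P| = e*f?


|D_P| = e * f
= 22 * 18
= 396

396


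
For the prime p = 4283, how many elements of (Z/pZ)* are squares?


For prime p, the number of non-zero quadratic residues is (p-1)/2.
= (4283-1)/2
= 2141

2141


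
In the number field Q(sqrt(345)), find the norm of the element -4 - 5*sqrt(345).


N(a + b*sqrt(d)) = a^2 - d*b^2
= (-4)^2 - (345)*(-5)^2
= 16 - 8625
= -8609

-8609


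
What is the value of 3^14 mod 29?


p = 29 is prime and the exponent is (p-1)/2 = 14, so by Euler's criterion 3^14 = (3/29) = +1 or -1 mod 29.
Compute by square-and-multiply:
  14 = 8 + 4 + 2 (binary 1110)
  Repeated squaring mod 29: 3^1 = 3, 3^2 = 9, 3^4 = 23, 3^8 = 7
  3^14 = 3^8 * 3^4 * 3^2 = 7 * 23 * 9 mod 29
    7 * 23 = 161 = 16 mod 29
    16 * 9 = 144 = 28 mod 29
  3^14 = 28 mod 29
Result 28 = p - 1 = -1 mod 29: 3 is a quadratic non-residue mod 29. As a residue in [0, p-1] the value is 28.
3^14 mod 29 = 28

28


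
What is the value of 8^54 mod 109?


p = 109 is prime and the exponent is (p-1)/2 = 54, so by Euler's criterion 8^54 = (8/109) = +1 or -1 mod 109.
Compute by square-and-multiply:
  54 = 32 + 16 + 4 + 2 (binary 110110)
  Repeated squaring mod 109: 8^1 = 8, 8^2 = 64, 8^4 = 63, 8^8 = 45, 8^16 = 63, 8^32 = 45
  8^54 = 8^32 * 8^16 * 8^4 * 8^2 = 45 * 63 * 63 * 64 mod 109
    45 * 63 = 2835 = 1 mod 109
    1 * 63 = 63 = 63 mod 109
    63 * 64 = 4032 = 108 mod 109
  8^54 = 108 mod 109
Result 108 = p - 1 = -1 mod 109: 8 is a quadratic non-residue mod 109. As a residue in [0, p-1] the value is 108.
8^54 mod 109 = 108

108


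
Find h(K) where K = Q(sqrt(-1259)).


K = Q(sqrt(-1259)). d mod 4 = 1, so D = disc(K) = d = -1259
h(K) equals the number of primitive reduced positive-definite forms (a, b, c) = a*x^2 + b*x*y + c*y^2 with b^2 - 4ac = D,
where reduced means |b| <= a <= c, with b >= 0 whenever |b| = a or a = c, and primitive means gcd(a, b, c) = 1.
Reduced forces 3a^2 <= |D| = 1259, so 1 <= a <= 20; b must have the parity of D, and c = (b^2 - D)/(4a) must be an integer >= a.
Enumerate a = 1..20, b in [-a, a]:
  a=1: (1, 1, 315)  [1]
  a=2: none
  a=3: (3, -1, 105), (3, 1, 105)  [2]
  a=4: none
  a=5: (5, -1, 63), (5, 1, 63)  [2]
  a=6: none
  a=7: (7, -1, 45), (7, 1, 45)  [2]
  a=8: none
  a=9: (9, -1, 35), (9, 1, 35)  [2]
  a=10..14: none
  a=15: (15, -11, 23), (15, -1, 21), (15, 1, 21), (15, 11, 23)  [4]
  a=16: none
  a=17: (17, -13, 21), (17, 13, 21)  [2]
  a=18..20: none
Total reduced forms: 1 + 2 + 2 + 2 + 2 + 4 + 2 = 15
h = 15

15


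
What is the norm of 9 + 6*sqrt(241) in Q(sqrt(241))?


N(a + b*sqrt(d)) = a^2 - d*b^2
= (9)^2 - (241)*(6)^2
= 81 - 8676
= -8595

-8595


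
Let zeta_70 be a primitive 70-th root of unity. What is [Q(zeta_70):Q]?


The degree equals Euler's totient phi(70).
70 = 2 * 5 * 7
phi(70) = 24

24


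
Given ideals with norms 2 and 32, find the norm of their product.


N(IJ) = N(I) * N(J)
= 2 * 32
= 64

64


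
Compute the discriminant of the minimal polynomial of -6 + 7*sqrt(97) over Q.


The element -6 + 7*sqrt(97) has minimal polynomial:
x^2 + 12*x - 4717
Discriminant = (12)^2 - 4*(-4717)
= 144 + 18868
= 19012

19012


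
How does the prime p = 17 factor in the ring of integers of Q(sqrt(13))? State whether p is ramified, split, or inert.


K = Q(sqrt(13)). Since d mod 4 = 1, disc(K) = 13.
Check p | disc: 13 mod 17 = 13.
p does not divide disc. Compute Legendre symbol (d/p):
13^((17-1)/2) mod 17 = 1
(d/p) = 1, so p splits: (p) = P*P' with e=1, f=1, g=2.
Therefore p is split.

split


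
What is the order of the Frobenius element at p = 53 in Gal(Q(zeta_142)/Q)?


The Frobenius at p in Gal(Q(zeta_n)/Q) = (Z/nZ)* is the class of p, so its order is ord_142(53), the smallest k >= 1 with 53^k = 1 mod 142.
n = 142 = 2 * 71, phi(142) = 70; the order divides phi(n).
Divisors of 70: 1, 2, 5, 7, 10, 14, 35, 70
Repeated squaring mod 142: 53^1 = 53, 53^2 = 111, 53^4 = 109, 53^8 = 95, 53^16 = 79, 53^32 = 135, 53^64 = 49
Test divisors in increasing order:
  k=1: 53^1 = 53 mod 142
  k=2: 53^2 = 111 mod 142
  k=5: 53^5 = 109 * 53 = 97 mod 142
  k=7: 53^7 = 109 * 111 * 53 = 117 mod 142
  k=10: 53^10 = 95 * 111 = 37 mod 142
  k=14: 53^14 = 95 * 109 * 111 = 57 mod 142
  k=35: 53^35 = 135 * 111 * 53 = 141 mod 142
  k=70: 53^70 = 49 * 109 * 111 = 1 mod 142  <- first divisor giving 1
Order = 70

70


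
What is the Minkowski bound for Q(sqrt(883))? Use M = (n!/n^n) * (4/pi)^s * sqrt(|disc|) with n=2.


d = 883, d mod 4 = 3, so disc(K) = 4d = 3532; |disc(K)| = 3532
Real quadratic field, so n = 2, s = r2 = 0, r1 = 2
M = (n!/n^n) * (4/pi)^s * sqrt(|disc(K)|) = (2!/2^2) * (4/pi)^0 * sqrt(3532)
= 0.5 * 1.000000 * 59.430632
= 29.7153

29.7153


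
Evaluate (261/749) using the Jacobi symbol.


Compute (261/749) via quadratic reciprocity:
  reciprocity: (261/749) -> +(749/261)
  reduce: (227/261)
  reciprocity: (227/261) -> +(261/227)
  reduce: (34/227)
  pull out 2: (2/227) = -1  (since 227 mod 8 = 3)
  reciprocity: (17/227) -> +(227/17)
  reduce: (6/17)
  pull out 2: (2/17) = +1  (since 17 mod 8 = 1)
  reciprocity: (3/17) -> +(17/3)
  reduce: (2/3)
  pull out 2: (2/3) = -1  (since 3 mod 8 = 3)
  (1/3) = 1
Product of signs = 1

1
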